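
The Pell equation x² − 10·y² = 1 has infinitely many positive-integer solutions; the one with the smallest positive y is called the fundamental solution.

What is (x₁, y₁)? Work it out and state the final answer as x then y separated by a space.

d=10: √d = [3; 6] (ℓ=1, odd), read p_1/q_1
step 0: (3, 1)  from 3·(1,0) + (0,1)
step 1: (19, 6)  from 6·(3,1) + (1,0)
(x₁, y₁) = (19, 6);  19² − 10·6² = 1 ✓

19 6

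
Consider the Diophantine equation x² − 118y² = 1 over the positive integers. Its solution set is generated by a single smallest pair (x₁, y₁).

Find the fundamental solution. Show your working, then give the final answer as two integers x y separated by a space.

306917 28254

[10; 1,6,3,2,10,2,3,6,1,20] for √118; ℓ=10 ⇒ convergent index 9
i=0: a=10 ⇒ p=10, q=1
…
i=2: a=6 ⇒ p=76, q=7
…
i=4: a=2 ⇒ p=554, q=51
…
i=8: a=6 ⇒ p=264802, q=24377
i=9: a=1 ⇒ p=306917, q=28254
→ (306917, 28254).  Check: 306917²=94198044889, 118·28254²=94198044888, difference 1.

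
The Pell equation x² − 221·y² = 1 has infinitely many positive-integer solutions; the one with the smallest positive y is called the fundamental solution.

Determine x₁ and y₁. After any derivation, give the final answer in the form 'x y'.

[14; 1,6,2,6,1,28] for √221; ℓ=6 ⇒ convergent index 5
i=0: a=14 ⇒ p=14, q=1
i=1: a=1 ⇒ p=15, q=1
i=2: a=6 ⇒ p=104, q=7
i=3: a=2 ⇒ p=223, q=15
i=4: a=6 ⇒ p=1442, q=97
i=5: a=1 ⇒ p=1665, q=112
(x₁, y₁) = (1665, 112);  1665² − 221·112² = 1 ✓

1665 112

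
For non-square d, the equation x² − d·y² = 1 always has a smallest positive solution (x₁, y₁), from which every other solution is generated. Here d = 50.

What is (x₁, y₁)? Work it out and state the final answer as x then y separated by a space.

[7; 14] for √50; ℓ=1 ⇒ convergent index 1
k=0  a_k=7  p_k/q_k = 7/1
k=1  a_k=14  p_k/q_k = 99/14
fundamental: x₁=99, y₁=14  (since 9801 − 50·196 = 1)

99 14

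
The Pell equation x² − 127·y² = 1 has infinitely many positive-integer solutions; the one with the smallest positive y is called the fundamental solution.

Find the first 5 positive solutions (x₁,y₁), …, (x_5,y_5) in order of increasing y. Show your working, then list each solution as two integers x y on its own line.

4730624 419775
44757606858751 3971595379200
423462818377139450624 37576248838264821825
4006486743445029115330560001 355518209168531397366758400
37906364688445371364544653008890624 3363645945459311770024609913661375

√127 → a₀=11, period (3,1,2,2,7,11,7,2,2,1,3,22); ℓ=12 even so k=11
step 0: (11, 1)  from 11·(1,0) + (0,1)
step 1: (34, 3)  from 3·(11,1) + (1,0)
step 2: (45, 4)  from 1·(34,3) + (11,1)
…
step 4: (293, 26)  from 2·(124,11) + (45,4)
step 5: (2175, 193)  from 7·(293,26) + (124,11)
…
step 8: (367620, 32621)  from 2·(171701,15236) + (24218,2149)
step 9: (906941, 80478)  from 2·(367620,32621) + (171701,15236)
step 10: (1274561, 113099)  from 1·(906941,80478) + (367620,32621)
step 11: (4730624, 419775)  from 3·(1274561,113099) + (906941,80478)
fundamental: x₁=4730624, y₁=419775  (since 22378803429376 − 127·176211050625 = 1)
k=2:  x_2 = 4730624·4730624+127·419775·419775 = 44757606858751,  y_2 = 4730624·419775+419775·4730624 = 3971595379200
k=3:  x_3 = 4730624·44757606858751+127·419775·3971595379200 = 423462818377139450624,  y_3 = 4730624·3971595379200+419775·44757606858751 = 37576248838264821825
k=4:  x_4 = 4730624·423462818377139450624+127·419775·37576248838264821825 = 4006486743445029115330560001,  y_4 = 4730624·37576248838264821825+419775·423462818377139450624 = 355518209168531397366758400
k=5:  x_5 = 4730624·4006486743445029115330560001+127·419775·355518209168531397366758400 = 37906364688445371364544653008890624,  y_5 = 4730624·355518209168531397366758400+419775·4006486743445029115330560001 = 3363645945459311770024609913661375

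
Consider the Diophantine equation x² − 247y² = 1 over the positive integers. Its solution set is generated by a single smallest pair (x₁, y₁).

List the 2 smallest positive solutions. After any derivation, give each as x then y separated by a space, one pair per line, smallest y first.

d=247: √d = [15; 1,2,1,1,9,1,9,1,1,2,1,30] (ℓ=12, even), read p_11/q_11
a_0=15:  p_0=15·1+0=15,  q_0=15·0+1=1
a_1=1:  p_1=1·15+1=16,  q_1=1·1+0=1
a_2=2:  p_2=2·16+15=47,  q_2=2·1+1=3
…
a_4=1:  p_4=1·63+47=110,  q_4=1·4+3=7
…
a_6=1:  p_6=1·1053+110=1163,  q_6=1·67+7=74
…
a_8=1:  p_8=1·11520+1163=12683,  q_8=1·733+74=807
…
a_10=2:  p_10=2·24203+12683=61089,  q_10=2·1540+807=3887
a_11=1:  p_11=1·61089+24203=85292,  q_11=1·3887+1540=5427
→ (85292, 5427).  Check: 85292²=7274725264, 247·5427²=7274725263, difference 1.
n=2: (85292,5427)∘(85292,5427) = (85292·85292+247·5427·5427, 85292·5427+5427·85292) = (14549450527,925759368)

85292 5427
14549450527 925759368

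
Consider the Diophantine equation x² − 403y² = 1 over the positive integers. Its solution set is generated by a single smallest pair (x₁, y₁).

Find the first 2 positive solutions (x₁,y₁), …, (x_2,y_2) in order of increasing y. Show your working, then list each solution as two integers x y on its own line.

669878 33369
897473069767 44706317964

[20; 13,2,1,3,1,3,1,2,13,40] for √403; ℓ=10 ⇒ convergent index 9
step 0: (20, 1)  from 20·(1,0) + (0,1)
step 1: (261, 13)  from 13·(20,1) + (1,0)
…
step 8: (50147, 2498)  from 2·(17967,895) + (14213,708)
step 9: (669878, 33369)  from 13·(50147,2498) + (17967,895)
fundamental: x₁=669878, y₁=33369  (since 448736534884 − 403·1113490161 = 1)
(x_2, y_2) = (669878·669878 + 403·33369·33369, 669878·33369 + 33369·669878) = (897473069767, 44706317964)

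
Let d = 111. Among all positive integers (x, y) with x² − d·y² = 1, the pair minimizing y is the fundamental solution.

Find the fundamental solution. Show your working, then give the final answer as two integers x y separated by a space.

[10; 1,1,6,1,1,20] for √111; ℓ=6 ⇒ convergent index 5
a_0=10:  p_0=10·1+0=10,  q_0=10·0+1=1
a_1=1:  p_1=1·10+1=11,  q_1=1·1+0=1
a_2=1:  p_2=1·11+10=21,  q_2=1·1+1=2
a_3=6:  p_3=6·21+11=137,  q_3=6·2+1=13
a_4=1:  p_4=1·137+21=158,  q_4=1·13+2=15
a_5=1:  p_5=1·158+137=295,  q_5=1·15+13=28
(x₁, y₁) = (295, 28);  295² − 111·28² = 1 ✓

295 28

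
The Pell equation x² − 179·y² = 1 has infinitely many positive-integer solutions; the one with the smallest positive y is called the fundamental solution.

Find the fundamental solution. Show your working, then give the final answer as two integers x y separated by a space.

d=179: √d = [13; 2,1,1,1,3,…,1,2,26] (ℓ=14, even), read p_13/q_13
k=0  a_k=13  p_k/q_k = 13/1
…
k=2  a_k=1  p_k/q_k = 40/3
k=3  a_k=1  p_k/q_k = 67/5
k=4  a_k=1  p_k/q_k = 107/8
k=5  a_k=3  p_k/q_k = 388/29
k=6  a_k=5  p_k/q_k = 2047/153
k=7  a_k=13  p_k/q_k = 26999/2018
k=8  a_k=5  p_k/q_k = 137042/10243
…
k=11  a_k=1  p_k/q_k = 1013292/75737
k=12  a_k=1  p_k/q_k = 1588459/118727
k=13  a_k=2  p_k/q_k = 4190210/313191
(x₁, y₁) = (4190210, 313191);  4190210² − 179·313191² = 1 ✓

4190210 313191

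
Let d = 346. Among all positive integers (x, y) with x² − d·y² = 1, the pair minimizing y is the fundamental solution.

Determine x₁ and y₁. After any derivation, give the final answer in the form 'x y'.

17299 930

√346 = [18; 1,1,1,1,36, …], period ℓ=5 (odd) → k=9
k=0  a_k=18  p_k/q_k = 18/1
k=1  a_k=1  p_k/q_k = 19/1
…
k=6  a_k=1  p_k/q_k = 3497/188
…
k=8  a_k=1  p_k/q_k = 10398/559
k=9  a_k=1  p_k/q_k = 17299/930
→ (17299, 930).  Check: 17299²=299255401, 346·930²=299255400, difference 1.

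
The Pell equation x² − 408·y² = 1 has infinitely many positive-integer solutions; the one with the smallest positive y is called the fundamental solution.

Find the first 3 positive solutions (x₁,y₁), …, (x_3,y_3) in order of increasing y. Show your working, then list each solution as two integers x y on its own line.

√408 = [20; 5,40, …], period ℓ=2 (even) → k=1
step 0: (20, 1)  from 20·(1,0) + (0,1)
step 1: (101, 5)  from 5·(20,1) + (1,0)
fundamental: x₁=101, y₁=5  (since 10201 − 408·25 = 1)
n=2: (101,5)∘(101,5) = (101·101+408·5·5, 101·5+5·101) = (20401,1010)
n=3: (20401,1010)∘(101,5) = (101·20401+408·5·1010, 101·1010+5·20401) = (4120901,204015)

101 5
20401 1010
4120901 204015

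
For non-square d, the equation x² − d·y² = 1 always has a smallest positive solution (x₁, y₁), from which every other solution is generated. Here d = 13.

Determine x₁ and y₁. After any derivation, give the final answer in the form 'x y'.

√13 → a₀=3, period (1,1,1,1,6); ℓ=5 odd so k=9
i=0: a=3 ⇒ p=3, q=1
…
i=3: a=1 ⇒ p=11, q=3
i=4: a=1 ⇒ p=18, q=5
…
i=8: a=1 ⇒ p=393, q=109
i=9: a=1 ⇒ p=649, q=180
fundamental: x₁=649, y₁=180  (since 421201 − 13·32400 = 1)

649 180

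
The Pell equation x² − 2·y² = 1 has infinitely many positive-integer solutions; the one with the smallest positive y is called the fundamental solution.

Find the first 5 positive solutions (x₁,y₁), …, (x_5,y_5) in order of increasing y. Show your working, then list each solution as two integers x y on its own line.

3 2
17 12
99 70
577 408
3363 2378

√2 = [1; 2, …], period ℓ=1 (odd) → k=1
k=0  a_k=1  p_k/q_k = 1/1
k=1  a_k=2  p_k/q_k = 3/2
→ (3, 2).  Check: 3²=9, 2·2²=8, difference 1.
(x_2, y_2) = (3·3 + 2·2·2, 3·2 + 2·3) = (17, 12)
(x_3, y_3) = (3·17 + 2·2·12, 3·12 + 2·17) = (99, 70)
(x_4, y_4) = (3·99 + 2·2·70, 3·70 + 2·99) = (577, 408)
(x_5, y_5) = (3·577 + 2·2·408, 3·408 + 2·577) = (3363, 2378)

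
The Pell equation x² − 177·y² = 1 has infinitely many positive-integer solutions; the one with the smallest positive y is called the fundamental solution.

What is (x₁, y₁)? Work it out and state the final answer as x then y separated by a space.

√177 = [13; 3,3,2,8,2,3,3,26, …], period ℓ=8 (even) → k=7
step 0: (13, 1)  from 13·(1,0) + (0,1)
step 1: (40, 3)  from 3·(13,1) + (1,0)
step 2: (133, 10)  from 3·(40,3) + (13,1)
…
step 4: (2581, 194)  from 8·(306,23) + (133,10)
…
step 6: (18985, 1427)  from 3·(5468,411) + (2581,194)
step 7: (62423, 4692)  from 3·(18985,1427) + (5468,411)
→ (62423, 4692).  Check: 62423²=3896630929, 177·4692²=3896630928, difference 1.

62423 4692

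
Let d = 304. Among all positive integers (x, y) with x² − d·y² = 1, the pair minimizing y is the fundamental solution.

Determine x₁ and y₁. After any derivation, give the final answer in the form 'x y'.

√304 = [17; 2,3,2,1,1,1,1,1,2,3,2,34, …], period ℓ=12 (even) → k=11
i=0: a=17 ⇒ p=17, q=1
i=1: a=2 ⇒ p=35, q=2
i=2: a=3 ⇒ p=122, q=7
i=3: a=2 ⇒ p=279, q=16
…
i=5: a=1 ⇒ p=680, q=39
i=6: a=1 ⇒ p=1081, q=62
…
i=10: a=3 ⇒ p=25177, q=1444
i=11: a=2 ⇒ p=57799, q=3315
fundamental: x₁=57799, y₁=3315  (since 3340724401 − 304·10989225 = 1)

57799 3315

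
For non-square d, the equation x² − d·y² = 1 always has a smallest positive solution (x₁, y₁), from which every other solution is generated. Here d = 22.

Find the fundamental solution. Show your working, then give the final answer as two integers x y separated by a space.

√22 = [4; 1,2,4,2,1,8, …], period ℓ=6 (even) → k=5
k=0  a_k=4  p_k/q_k = 4/1
k=1  a_k=1  p_k/q_k = 5/1
…
k=4  a_k=2  p_k/q_k = 136/29
k=5  a_k=1  p_k/q_k = 197/42
→ (197, 42).  Check: 197²=38809, 22·42²=38808, difference 1.

197 42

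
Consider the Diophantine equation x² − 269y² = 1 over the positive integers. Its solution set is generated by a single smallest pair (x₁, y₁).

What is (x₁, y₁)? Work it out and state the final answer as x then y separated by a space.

13449 820

√269 = [16; 2,2,32, …], period ℓ=3 (odd) → k=5
a_0=16:  p_0=16·1+0=16,  q_0=16·0+1=1
a_1=2:  p_1=2·16+1=33,  q_1=2·1+0=2
…
a_3=32:  p_3=32·82+33=2657,  q_3=32·5+2=162
a_4=2:  p_4=2·2657+82=5396,  q_4=2·162+5=329
a_5=2:  p_5=2·5396+2657=13449,  q_5=2·329+162=820
(x₁, y₁) = (13449, 820);  13449² − 269·820² = 1 ✓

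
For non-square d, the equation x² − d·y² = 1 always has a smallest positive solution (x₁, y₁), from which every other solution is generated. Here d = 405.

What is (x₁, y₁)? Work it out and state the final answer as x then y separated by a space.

161 8

√405 → a₀=20, period (8,40); ℓ=2 even so k=1
i=0: a=20 ⇒ p=20, q=1
i=1: a=8 ⇒ p=161, q=8
fundamental: x₁=161, y₁=8  (since 25921 − 405·64 = 1)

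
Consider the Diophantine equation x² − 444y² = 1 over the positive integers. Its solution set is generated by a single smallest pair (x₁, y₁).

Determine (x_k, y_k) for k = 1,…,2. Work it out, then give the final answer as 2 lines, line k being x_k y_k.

d=444: √d = [21; 14,42] (ℓ=2, even), read p_1/q_1
i=0: a=21 ⇒ p=21, q=1
i=1: a=14 ⇒ p=295, q=14
→ (295, 14).  Check: 295²=87025, 444·14²=87024, difference 1.
(x_2, y_2) = (295·295 + 444·14·14, 295·14 + 14·295) = (174049, 8260)

295 14
174049 8260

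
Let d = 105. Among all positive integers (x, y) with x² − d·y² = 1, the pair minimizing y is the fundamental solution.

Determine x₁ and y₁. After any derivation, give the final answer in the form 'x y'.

41 4

d=105: √d = [10; 4,20] (ℓ=2, even), read p_1/q_1
i=0: a=10 ⇒ p=10, q=1
i=1: a=4 ⇒ p=41, q=4
fundamental: x₁=41, y₁=4  (since 1681 − 105·16 = 1)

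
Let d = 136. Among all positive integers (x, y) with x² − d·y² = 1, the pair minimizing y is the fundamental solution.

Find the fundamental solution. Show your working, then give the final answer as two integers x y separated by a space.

d=136: √d = [11; 1,1,1,22] (ℓ=4, even), read p_3/q_3
step 0: (11, 1)  from 11·(1,0) + (0,1)
step 1: (12, 1)  from 1·(11,1) + (1,0)
step 2: (23, 2)  from 1·(12,1) + (11,1)
step 3: (35, 3)  from 1·(23,2) + (12,1)
(x₁, y₁) = (35, 3);  35² − 136·3² = 1 ✓

35 3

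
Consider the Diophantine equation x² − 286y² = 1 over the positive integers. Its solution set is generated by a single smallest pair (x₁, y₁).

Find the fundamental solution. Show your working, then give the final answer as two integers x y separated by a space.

561835 33222

d=286: √d = [16; 1,10,3,3,2,3,3,10,1,32] (ℓ=10, even), read p_9/q_9
step 0: (16, 1)  from 16·(1,0) + (0,1)
…
step 2: (186, 11)  from 10·(17,1) + (16,1)
…
step 5: (4397, 260)  from 2·(1911,113) + (575,34)
…
step 7: (49703, 2939)  from 3·(15102,893) + (4397,260)
step 8: (512132, 30283)  from 10·(49703,2939) + (15102,893)
step 9: (561835, 33222)  from 1·(512132,30283) + (49703,2939)
→ (561835, 33222).  Check: 561835²=315658567225, 286·33222²=315658567224, difference 1.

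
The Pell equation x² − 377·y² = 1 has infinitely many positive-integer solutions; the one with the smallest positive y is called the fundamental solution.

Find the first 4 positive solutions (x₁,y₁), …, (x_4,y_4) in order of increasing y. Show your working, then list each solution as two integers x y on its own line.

[19; 2,2,2,38] for √377; ℓ=4 ⇒ convergent index 3
k=0  a_k=19  p_k/q_k = 19/1
k=1  a_k=2  p_k/q_k = 39/2
k=2  a_k=2  p_k/q_k = 97/5
k=3  a_k=2  p_k/q_k = 233/12
(x₁, y₁) = (233, 12);  233² − 377·12² = 1 ✓
k=2:  x_2 = 233·233+377·12·12 = 108577,  y_2 = 233·12+12·233 = 5592
k=3:  x_3 = 233·108577+377·12·5592 = 50596649,  y_3 = 233·5592+12·108577 = 2605860
k=4:  x_4 = 233·50596649+377·12·2605860 = 23577929857,  y_4 = 233·2605860+12·50596649 = 1214325168

233 12
108577 5592
50596649 2605860
23577929857 1214325168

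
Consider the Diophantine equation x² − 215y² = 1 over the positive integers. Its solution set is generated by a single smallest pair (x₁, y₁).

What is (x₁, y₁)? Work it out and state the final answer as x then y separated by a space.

[14; 1,1,1,28] for √215; ℓ=4 ⇒ convergent index 3
k=0  a_k=14  p_k/q_k = 14/1
…
k=2  a_k=1  p_k/q_k = 29/2
k=3  a_k=1  p_k/q_k = 44/3
(x₁, y₁) = (44, 3);  44² − 215·3² = 1 ✓

44 3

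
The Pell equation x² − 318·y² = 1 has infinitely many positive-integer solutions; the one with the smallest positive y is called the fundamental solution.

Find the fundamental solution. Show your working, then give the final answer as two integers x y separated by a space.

107 6

√318 = [17; 1,4,1,34, …], period ℓ=4 (even) → k=3
k=0  a_k=17  p_k/q_k = 17/1
…
k=2  a_k=4  p_k/q_k = 89/5
k=3  a_k=1  p_k/q_k = 107/6
(x₁, y₁) = (107, 6);  107² − 318·6² = 1 ✓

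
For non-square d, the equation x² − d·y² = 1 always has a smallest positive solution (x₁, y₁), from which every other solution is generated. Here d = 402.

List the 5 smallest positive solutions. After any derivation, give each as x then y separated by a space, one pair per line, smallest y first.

401 20
321601 16040
257923601 12864060
206854406401 10316960080
165896976010001 8274189120100

√402 → a₀=20, period (20,40); ℓ=2 even so k=1
k=0  a_k=20  p_k/q_k = 20/1
k=1  a_k=20  p_k/q_k = 401/20
→ (401, 20).  Check: 401²=160801, 402·20²=160800, difference 1.
n=2: (401,20)∘(401,20) = (401·401+402·20·20, 401·20+20·401) = (321601,16040)
n=3: (321601,16040)∘(401,20) = (401·321601+402·20·16040, 401·16040+20·321601) = (257923601,12864060)
n=4: (257923601,12864060)∘(401,20) = (401·257923601+402·20·12864060, 401·12864060+20·257923601) = (206854406401,10316960080)
n=5: (206854406401,10316960080)∘(401,20) = (401·206854406401+402·20·10316960080, 401·10316960080+20·206854406401) = (165896976010001,8274189120100)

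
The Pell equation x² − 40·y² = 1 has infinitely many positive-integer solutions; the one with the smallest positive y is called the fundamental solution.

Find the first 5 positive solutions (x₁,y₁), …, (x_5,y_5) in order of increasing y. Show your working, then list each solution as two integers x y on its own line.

19 3
721 114
27379 4329
1039681 164388
39480499 6242415

d=40: √d = [6; 3,12] (ℓ=2, even), read p_1/q_1
step 0: (6, 1)  from 6·(1,0) + (0,1)
step 1: (19, 3)  from 3·(6,1) + (1,0)
→ (19, 3).  Check: 19²=361, 40·3²=360, difference 1.
(19+3√40)^2 = 721 + 114√40
(19+3√40)^3 = 27379 + 4329√40
(19+3√40)^4 = 1039681 + 164388√40
(19+3√40)^5 = 39480499 + 6242415√40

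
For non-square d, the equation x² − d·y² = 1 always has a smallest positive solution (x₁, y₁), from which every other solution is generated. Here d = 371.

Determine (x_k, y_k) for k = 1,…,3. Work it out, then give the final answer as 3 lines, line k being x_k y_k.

1695 88
5746049 298320
19479104415 1011304712

d=371: √d = [19; 3,1,4,1,3,38] (ℓ=6, even), read p_5/q_5
a_0=19:  p_0=19·1+0=19,  q_0=19·0+1=1
a_1=3:  p_1=3·19+1=58,  q_1=3·1+0=3
a_2=1:  p_2=1·58+19=77,  q_2=1·3+1=4
a_3=4:  p_3=4·77+58=366,  q_3=4·4+3=19
a_4=1:  p_4=1·366+77=443,  q_4=1·19+4=23
a_5=3:  p_5=3·443+366=1695,  q_5=3·23+19=88
→ (1695, 88).  Check: 1695²=2873025, 371·88²=2873024, difference 1.
(1695+88√371)^2 = 5746049 + 298320√371
(1695+88√371)^3 = 19479104415 + 1011304712√371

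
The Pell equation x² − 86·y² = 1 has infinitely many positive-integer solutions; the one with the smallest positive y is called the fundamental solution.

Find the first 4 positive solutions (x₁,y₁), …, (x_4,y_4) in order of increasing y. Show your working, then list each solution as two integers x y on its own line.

10405 1122
216528049 23348820
4505948689285 485888943078
93768792007492801 10111348882104360

[9; 3,1,1,1,8,1,1,1,3,18] for √86; ℓ=10 ⇒ convergent index 9
k=0  a_k=9  p_k/q_k = 9/1
k=1  a_k=3  p_k/q_k = 28/3
k=2  a_k=1  p_k/q_k = 37/4
…
k=4  a_k=1  p_k/q_k = 102/11
k=5  a_k=8  p_k/q_k = 881/95
k=6  a_k=1  p_k/q_k = 983/106
k=7  a_k=1  p_k/q_k = 1864/201
k=8  a_k=1  p_k/q_k = 2847/307
k=9  a_k=3  p_k/q_k = 10405/1122
(x₁, y₁) = (10405, 1122);  10405² − 86·1122² = 1 ✓
k=2:  x_2 = 10405·10405+86·1122·1122 = 216528049,  y_2 = 10405·1122+1122·10405 = 23348820
k=3:  x_3 = 10405·216528049+86·1122·23348820 = 4505948689285,  y_3 = 10405·23348820+1122·216528049 = 485888943078
k=4:  x_4 = 10405·4505948689285+86·1122·485888943078 = 93768792007492801,  y_4 = 10405·485888943078+1122·4505948689285 = 10111348882104360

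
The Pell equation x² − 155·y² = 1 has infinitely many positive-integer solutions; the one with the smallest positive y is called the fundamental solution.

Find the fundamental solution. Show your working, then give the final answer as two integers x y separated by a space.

249 20

√155 = [12; 2,4,2,24, …], period ℓ=4 (even) → k=3
i=0: a=12 ⇒ p=12, q=1
i=1: a=2 ⇒ p=25, q=2
i=2: a=4 ⇒ p=112, q=9
i=3: a=2 ⇒ p=249, q=20
fundamental: x₁=249, y₁=20  (since 62001 − 155·400 = 1)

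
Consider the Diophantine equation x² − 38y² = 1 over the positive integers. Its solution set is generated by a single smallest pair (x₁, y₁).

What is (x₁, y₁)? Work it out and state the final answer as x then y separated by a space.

37 6

√38 = [6; 6,12, …], period ℓ=2 (even) → k=1
step 0: (6, 1)  from 6·(1,0) + (0,1)
step 1: (37, 6)  from 6·(6,1) + (1,0)
(x₁, y₁) = (37, 6);  37² − 38·6² = 1 ✓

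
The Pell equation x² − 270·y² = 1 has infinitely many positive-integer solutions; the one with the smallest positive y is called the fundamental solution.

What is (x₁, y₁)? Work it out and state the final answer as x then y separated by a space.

[16; 2,3,6,3,2,32] for √270; ℓ=6 ⇒ convergent index 5
step 0: (16, 1)  from 16·(1,0) + (0,1)
step 1: (33, 2)  from 2·(16,1) + (1,0)
…
step 3: (723, 44)  from 6·(115,7) + (33,2)
step 4: (2284, 139)  from 3·(723,44) + (115,7)
step 5: (5291, 322)  from 2·(2284,139) + (723,44)
→ (5291, 322).  Check: 5291²=27994681, 270·322²=27994680, difference 1.

5291 322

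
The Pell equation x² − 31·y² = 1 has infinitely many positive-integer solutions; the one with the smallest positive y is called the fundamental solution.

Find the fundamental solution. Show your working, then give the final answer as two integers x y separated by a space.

d=31: √d = [5; 1,1,3,5,3,1,1,10] (ℓ=8, even), read p_7/q_7
step 0: (5, 1)  from 5·(1,0) + (0,1)
step 1: (6, 1)  from 1·(5,1) + (1,0)
step 2: (11, 2)  from 1·(6,1) + (5,1)
step 3: (39, 7)  from 3·(11,2) + (6,1)
…
step 5: (657, 118)  from 3·(206,37) + (39,7)
step 6: (863, 155)  from 1·(657,118) + (206,37)
step 7: (1520, 273)  from 1·(863,155) + (657,118)
fundamental: x₁=1520, y₁=273  (since 2310400 − 31·74529 = 1)

1520 273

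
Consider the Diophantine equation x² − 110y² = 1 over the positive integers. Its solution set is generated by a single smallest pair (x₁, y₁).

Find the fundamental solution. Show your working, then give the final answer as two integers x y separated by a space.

21 2

√110 → a₀=10, period (2,20); ℓ=2 even so k=1
k=0  a_k=10  p_k/q_k = 10/1
k=1  a_k=2  p_k/q_k = 21/2
fundamental: x₁=21, y₁=2  (since 441 − 110·4 = 1)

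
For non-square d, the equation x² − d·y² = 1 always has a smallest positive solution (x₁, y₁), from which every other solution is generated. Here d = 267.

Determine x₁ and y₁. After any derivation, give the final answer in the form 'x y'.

2402 147

√267 → a₀=16, period (2,1,15,1,2,32); ℓ=6 even so k=5
k=0  a_k=16  p_k/q_k = 16/1
k=1  a_k=2  p_k/q_k = 33/2
k=2  a_k=1  p_k/q_k = 49/3
k=3  a_k=15  p_k/q_k = 768/47
k=4  a_k=1  p_k/q_k = 817/50
k=5  a_k=2  p_k/q_k = 2402/147
→ (2402, 147).  Check: 2402²=5769604, 267·147²=5769603, difference 1.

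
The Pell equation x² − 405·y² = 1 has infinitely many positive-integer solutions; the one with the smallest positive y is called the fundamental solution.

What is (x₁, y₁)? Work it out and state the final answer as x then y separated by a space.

161 8

√405 = [20; 8,40, …], period ℓ=2 (even) → k=1
k=0  a_k=20  p_k/q_k = 20/1
k=1  a_k=8  p_k/q_k = 161/8
→ (161, 8).  Check: 161²=25921, 405·8²=25920, difference 1.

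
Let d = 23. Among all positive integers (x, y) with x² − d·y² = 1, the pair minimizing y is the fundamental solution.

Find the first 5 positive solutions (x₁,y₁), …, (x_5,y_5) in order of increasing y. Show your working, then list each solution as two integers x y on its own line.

d=23: √d = [4; 1,3,1,8] (ℓ=4, even), read p_3/q_3
k=0  a_k=4  p_k/q_k = 4/1
…
k=2  a_k=3  p_k/q_k = 19/4
k=3  a_k=1  p_k/q_k = 24/5
→ (24, 5).  Check: 24²=576, 23·5²=575, difference 1.
n=2: (24,5)∘(24,5) = (24·24+23·5·5, 24·5+5·24) = (1151,240)
n=3: (1151,240)∘(24,5) = (24·1151+23·5·240, 24·240+5·1151) = (55224,11515)
n=4: (55224,11515)∘(24,5) = (24·55224+23·5·11515, 24·11515+5·55224) = (2649601,552480)
n=5: (2649601,552480)∘(24,5) = (24·2649601+23·5·552480, 24·552480+5·2649601) = (127125624,26507525)

24 5
1151 240
55224 11515
2649601 552480
127125624 26507525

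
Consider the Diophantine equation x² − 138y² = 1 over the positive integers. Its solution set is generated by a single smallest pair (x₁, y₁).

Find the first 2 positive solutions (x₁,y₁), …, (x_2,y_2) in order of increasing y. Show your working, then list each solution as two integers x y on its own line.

√138 → a₀=11, period (1,2,1,22); ℓ=4 even so k=3
step 0: (11, 1)  from 11·(1,0) + (0,1)
step 1: (12, 1)  from 1·(11,1) + (1,0)
step 2: (35, 3)  from 2·(12,1) + (11,1)
step 3: (47, 4)  from 1·(35,3) + (12,1)
fundamental: x₁=47, y₁=4  (since 2209 − 138·16 = 1)
n=2: (47,4)∘(47,4) = (47·47+138·4·4, 47·4+4·47) = (4417,376)

47 4
4417 376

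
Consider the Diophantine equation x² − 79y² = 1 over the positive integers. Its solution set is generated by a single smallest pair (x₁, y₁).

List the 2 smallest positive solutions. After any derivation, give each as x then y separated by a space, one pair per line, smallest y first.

[8; 1,7,1,16] for √79; ℓ=4 ⇒ convergent index 3
a_0=8:  p_0=8·1+0=8,  q_0=8·0+1=1
a_1=1:  p_1=1·8+1=9,  q_1=1·1+0=1
a_2=7:  p_2=7·9+8=71,  q_2=7·1+1=8
a_3=1:  p_3=1·71+9=80,  q_3=1·8+1=9
→ (80, 9).  Check: 80²=6400, 79·9²=6399, difference 1.
k=2:  x_2 = 80·80+79·9·9 = 12799,  y_2 = 80·9+9·80 = 1440

80 9
12799 1440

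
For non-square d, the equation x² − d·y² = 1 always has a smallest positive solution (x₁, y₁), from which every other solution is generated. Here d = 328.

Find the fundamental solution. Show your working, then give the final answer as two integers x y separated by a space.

√328 = [18; 9,36, …], period ℓ=2 (even) → k=1
i=0: a=18 ⇒ p=18, q=1
i=1: a=9 ⇒ p=163, q=9
→ (163, 9).  Check: 163²=26569, 328·9²=26568, difference 1.

163 9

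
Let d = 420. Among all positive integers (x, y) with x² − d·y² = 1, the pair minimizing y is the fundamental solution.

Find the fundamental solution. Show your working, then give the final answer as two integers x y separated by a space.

√420 → a₀=20, period (2,40); ℓ=2 even so k=1
i=0: a=20 ⇒ p=20, q=1
i=1: a=2 ⇒ p=41, q=2
(x₁, y₁) = (41, 2);  41² − 420·2² = 1 ✓

41 2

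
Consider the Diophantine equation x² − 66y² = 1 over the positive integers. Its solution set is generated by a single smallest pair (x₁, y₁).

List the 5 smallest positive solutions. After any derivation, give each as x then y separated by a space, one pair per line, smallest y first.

√66 → a₀=8, period (8,16); ℓ=2 even so k=1
k=0  a_k=8  p_k/q_k = 8/1
k=1  a_k=8  p_k/q_k = 65/8
(x₁, y₁) = (65, 8);  65² − 66·8² = 1 ✓
(65+8√66)^2 = 8449 + 1040√66
(65+8√66)^3 = 1098305 + 135192√66
(65+8√66)^4 = 142771201 + 17573920√66
(65+8√66)^5 = 18559157825 + 2284474408√66

65 8
8449 1040
1098305 135192
142771201 17573920
18559157825 2284474408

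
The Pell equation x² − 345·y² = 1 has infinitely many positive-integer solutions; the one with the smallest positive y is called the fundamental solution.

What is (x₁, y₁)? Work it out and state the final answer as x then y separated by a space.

√345 = [18; 1,1,2,1,6,1,2,1,1,36, …], period ℓ=10 (even) → k=9
i=0: a=18 ⇒ p=18, q=1
…
i=7: a=2 ⇒ p=2879, q=155
i=8: a=1 ⇒ p=3882, q=209
i=9: a=1 ⇒ p=6761, q=364
fundamental: x₁=6761, y₁=364  (since 45711121 − 345·132496 = 1)

6761 364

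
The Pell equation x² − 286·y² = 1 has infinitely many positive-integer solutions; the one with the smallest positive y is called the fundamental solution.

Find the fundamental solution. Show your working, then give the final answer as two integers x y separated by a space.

561835 33222

[16; 1,10,3,3,2,3,3,10,1,32] for √286; ℓ=10 ⇒ convergent index 9
a_0=16:  p_0=16·1+0=16,  q_0=16·0+1=1
a_1=1:  p_1=1·16+1=17,  q_1=1·1+0=1
a_2=10:  p_2=10·17+16=186,  q_2=10·1+1=11
a_3=3:  p_3=3·186+17=575,  q_3=3·11+1=34
a_4=3:  p_4=3·575+186=1911,  q_4=3·34+11=113
a_5=2:  p_5=2·1911+575=4397,  q_5=2·113+34=260
a_6=3:  p_6=3·4397+1911=15102,  q_6=3·260+113=893
a_7=3:  p_7=3·15102+4397=49703,  q_7=3·893+260=2939
a_8=10:  p_8=10·49703+15102=512132,  q_8=10·2939+893=30283
a_9=1:  p_9=1·512132+49703=561835,  q_9=1·30283+2939=33222
fundamental: x₁=561835, y₁=33222  (since 315658567225 − 286·1103701284 = 1)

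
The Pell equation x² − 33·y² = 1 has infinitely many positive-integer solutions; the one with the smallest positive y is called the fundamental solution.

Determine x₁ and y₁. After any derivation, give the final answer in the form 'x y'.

d=33: √d = [5; 1,2,1,10] (ℓ=4, even), read p_3/q_3
k=0  a_k=5  p_k/q_k = 5/1
…
k=2  a_k=2  p_k/q_k = 17/3
k=3  a_k=1  p_k/q_k = 23/4
(x₁, y₁) = (23, 4);  23² − 33·4² = 1 ✓

23 4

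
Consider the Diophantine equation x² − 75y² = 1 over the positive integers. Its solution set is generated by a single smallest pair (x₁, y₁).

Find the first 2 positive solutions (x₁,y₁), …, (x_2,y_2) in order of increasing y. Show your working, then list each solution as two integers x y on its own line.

d=75: √d = [8; 1,1,1,16] (ℓ=4, even), read p_3/q_3
i=0: a=8 ⇒ p=8, q=1
i=1: a=1 ⇒ p=9, q=1
i=2: a=1 ⇒ p=17, q=2
i=3: a=1 ⇒ p=26, q=3
→ (26, 3).  Check: 26²=676, 75·3²=675, difference 1.
n=2: (26,3)∘(26,3) = (26·26+75·3·3, 26·3+3·26) = (1351,156)

26 3
1351 156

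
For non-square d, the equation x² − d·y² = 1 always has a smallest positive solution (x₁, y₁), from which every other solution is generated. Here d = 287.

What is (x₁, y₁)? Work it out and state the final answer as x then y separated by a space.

d=287: √d = [16; 1,15,1,32] (ℓ=4, even), read p_3/q_3
i=0: a=16 ⇒ p=16, q=1
…
i=2: a=15 ⇒ p=271, q=16
i=3: a=1 ⇒ p=288, q=17
(x₁, y₁) = (288, 17);  288² − 287·17² = 1 ✓

288 17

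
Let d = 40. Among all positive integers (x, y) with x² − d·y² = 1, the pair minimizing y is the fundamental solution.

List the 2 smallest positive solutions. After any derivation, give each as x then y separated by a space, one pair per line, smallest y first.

19 3
721 114

d=40: √d = [6; 3,12] (ℓ=2, even), read p_1/q_1
a_0=6:  p_0=6·1+0=6,  q_0=6·0+1=1
a_1=3:  p_1=3·6+1=19,  q_1=3·1+0=3
→ (19, 3).  Check: 19²=361, 40·3²=360, difference 1.
k=2:  x_2 = 19·19+40·3·3 = 721,  y_2 = 19·3+3·19 = 114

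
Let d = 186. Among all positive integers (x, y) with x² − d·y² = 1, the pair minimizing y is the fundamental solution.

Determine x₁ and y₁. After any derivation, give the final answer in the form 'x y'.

7501 550

d=186: √d = [13; 1,1,1,3,4,3,1,1,1,26] (ℓ=10, even), read p_9/q_9
step 0: (13, 1)  from 13·(1,0) + (0,1)
step 1: (14, 1)  from 1·(13,1) + (1,0)
…
step 5: (641, 47)  from 4·(150,11) + (41,3)
…
step 7: (2714, 199)  from 1·(2073,152) + (641,47)
step 8: (4787, 351)  from 1·(2714,199) + (2073,152)
step 9: (7501, 550)  from 1·(4787,351) + (2714,199)
→ (7501, 550).  Check: 7501²=56265001, 186·550²=56265000, difference 1.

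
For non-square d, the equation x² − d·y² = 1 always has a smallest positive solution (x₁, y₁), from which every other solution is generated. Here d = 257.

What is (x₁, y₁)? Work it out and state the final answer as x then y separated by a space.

[16; 32] for √257; ℓ=1 ⇒ convergent index 1
i=0: a=16 ⇒ p=16, q=1
i=1: a=32 ⇒ p=513, q=32
→ (513, 32).  Check: 513²=263169, 257·32²=263168, difference 1.

513 32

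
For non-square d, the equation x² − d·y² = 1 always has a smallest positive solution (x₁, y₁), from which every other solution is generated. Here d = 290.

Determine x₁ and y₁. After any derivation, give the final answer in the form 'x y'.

[17; 34] for √290; ℓ=1 ⇒ convergent index 1
i=0: a=17 ⇒ p=17, q=1
i=1: a=34 ⇒ p=579, q=34
fundamental: x₁=579, y₁=34  (since 335241 − 290·1156 = 1)

579 34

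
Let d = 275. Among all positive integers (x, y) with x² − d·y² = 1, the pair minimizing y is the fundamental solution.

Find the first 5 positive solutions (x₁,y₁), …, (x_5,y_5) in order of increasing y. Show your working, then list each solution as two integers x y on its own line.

[16; 1,1,2,1,1,32] for √275; ℓ=6 ⇒ convergent index 5
k=0  a_k=16  p_k/q_k = 16/1
k=1  a_k=1  p_k/q_k = 17/1
…
k=3  a_k=2  p_k/q_k = 83/5
k=4  a_k=1  p_k/q_k = 116/7
k=5  a_k=1  p_k/q_k = 199/12
(x₁, y₁) = (199, 12);  199² − 275·12² = 1 ✓
(x_2, y_2) = (199·199 + 275·12·12, 199·12 + 12·199) = (79201, 4776)
(x_3, y_3) = (199·79201 + 275·12·4776, 199·4776 + 12·79201) = (31521799, 1900836)
(x_4, y_4) = (199·31521799 + 275·12·1900836, 199·1900836 + 12·31521799) = (12545596801, 756527952)
(x_5, y_5) = (199·12545596801 + 275·12·756527952, 199·756527952 + 12·12545596801) = (4993116004999, 301096224060)

199 12
79201 4776
31521799 1900836
12545596801 756527952
4993116004999 301096224060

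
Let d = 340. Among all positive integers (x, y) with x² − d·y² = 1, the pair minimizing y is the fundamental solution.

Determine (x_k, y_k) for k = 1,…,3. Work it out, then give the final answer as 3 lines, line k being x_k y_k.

√340 = [18; 2,3,1,1,1,…,3,2,36, …], period ℓ=14 (even) → k=13
step 0: (18, 1)  from 18·(1,0) + (0,1)
step 1: (37, 2)  from 2·(18,1) + (1,0)
step 2: (129, 7)  from 3·(37,2) + (18,1)
step 3: (166, 9)  from 1·(129,7) + (37,2)
…
step 10: (21039, 1141)  from 1·(13774,747) + (7265,394)
…
step 12: (125478, 6805)  from 3·(34813,1888) + (21039,1141)
step 13: (285769, 15498)  from 2·(125478,6805) + (34813,1888)
(x₁, y₁) = (285769, 15498);  285769² − 340·15498² = 1 ✓
(285769+15498√340)^2 = 163327842721 + 8857695924√340
(285769+15498√340)^3 = 93348068572789129 + 5062509812995614√340

285769 15498
163327842721 8857695924
93348068572789129 5062509812995614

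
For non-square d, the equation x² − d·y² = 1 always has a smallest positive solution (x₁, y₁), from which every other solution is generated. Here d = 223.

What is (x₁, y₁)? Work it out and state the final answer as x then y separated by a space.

√223 → a₀=14, period (1,13,1,28); ℓ=4 even so k=3
k=0  a_k=14  p_k/q_k = 14/1
k=1  a_k=1  p_k/q_k = 15/1
k=2  a_k=13  p_k/q_k = 209/14
k=3  a_k=1  p_k/q_k = 224/15
(x₁, y₁) = (224, 15);  224² − 223·15² = 1 ✓

224 15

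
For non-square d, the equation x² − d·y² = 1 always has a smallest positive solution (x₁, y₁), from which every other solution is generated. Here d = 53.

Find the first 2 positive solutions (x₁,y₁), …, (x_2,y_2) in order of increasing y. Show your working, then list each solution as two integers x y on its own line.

d=53: √d = [7; 3,1,1,3,14] (ℓ=5, odd), read p_9/q_9
step 0: (7, 1)  from 7·(1,0) + (0,1)
step 1: (22, 3)  from 3·(7,1) + (1,0)
step 2: (29, 4)  from 1·(22,3) + (7,1)
step 3: (51, 7)  from 1·(29,4) + (22,3)
…
step 5: (2599, 357)  from 14·(182,25) + (51,7)
step 6: (7979, 1096)  from 3·(2599,357) + (182,25)
…
step 8: (18557, 2549)  from 1·(10578,1453) + (7979,1096)
step 9: (66249, 9100)  from 3·(18557,2549) + (10578,1453)
(x₁, y₁) = (66249, 9100);  66249² − 53·9100² = 1 ✓
(x_2, y_2) = (66249·66249 + 53·9100·9100, 66249·9100 + 9100·66249) = (8777860001, 1205731800)

66249 9100
8777860001 1205731800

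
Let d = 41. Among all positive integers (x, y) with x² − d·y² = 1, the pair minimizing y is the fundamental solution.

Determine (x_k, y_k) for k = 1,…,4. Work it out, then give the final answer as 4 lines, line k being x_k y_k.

√41 → a₀=6, period (2,2,12); ℓ=3 odd so k=5
k=0  a_k=6  p_k/q_k = 6/1
k=1  a_k=2  p_k/q_k = 13/2
…
k=3  a_k=12  p_k/q_k = 397/62
k=4  a_k=2  p_k/q_k = 826/129
k=5  a_k=2  p_k/q_k = 2049/320
fundamental: x₁=2049, y₁=320  (since 4198401 − 41·102400 = 1)
(2049+320√41)^2 = 8396801 + 1311360√41
(2049+320√41)^3 = 34410088449 + 5373952960√41
(2049+320√41)^4 = 141012534067201 + 22022457918720√41

2049 320
8396801 1311360
34410088449 5373952960
141012534067201 22022457918720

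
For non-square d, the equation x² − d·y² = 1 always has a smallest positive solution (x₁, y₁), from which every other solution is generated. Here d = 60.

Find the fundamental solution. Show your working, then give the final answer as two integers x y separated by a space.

[7; 1,2,1,14] for √60; ℓ=4 ⇒ convergent index 3
k=0  a_k=7  p_k/q_k = 7/1
k=1  a_k=1  p_k/q_k = 8/1
k=2  a_k=2  p_k/q_k = 23/3
k=3  a_k=1  p_k/q_k = 31/4
(x₁, y₁) = (31, 4);  31² − 60·4² = 1 ✓

31 4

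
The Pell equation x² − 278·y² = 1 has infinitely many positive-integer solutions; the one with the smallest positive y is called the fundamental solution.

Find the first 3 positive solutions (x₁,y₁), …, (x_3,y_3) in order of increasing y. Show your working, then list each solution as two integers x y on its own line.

√278 → a₀=16, period (1,2,16,2,1,32); ℓ=6 even so k=5
i=0: a=16 ⇒ p=16, q=1
i=1: a=1 ⇒ p=17, q=1
…
i=4: a=2 ⇒ p=1684, q=101
i=5: a=1 ⇒ p=2501, q=150
fundamental: x₁=2501, y₁=150  (since 6255001 − 278·22500 = 1)
(x_2, y_2) = (2501·2501 + 278·150·150, 2501·150 + 150·2501) = (12510001, 750300)
(x_3, y_3) = (2501·12510001 + 278·150·750300, 2501·750300 + 150·12510001) = (62575022501, 3753000450)

2501 150
12510001 750300
62575022501 3753000450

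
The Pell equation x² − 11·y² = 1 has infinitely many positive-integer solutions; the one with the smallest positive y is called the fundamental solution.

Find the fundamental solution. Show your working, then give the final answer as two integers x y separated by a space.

10 3

[3; 3,6] for √11; ℓ=2 ⇒ convergent index 1
a_0=3:  p_0=3·1+0=3,  q_0=3·0+1=1
a_1=3:  p_1=3·3+1=10,  q_1=3·1+0=3
fundamental: x₁=10, y₁=3  (since 100 − 11·9 = 1)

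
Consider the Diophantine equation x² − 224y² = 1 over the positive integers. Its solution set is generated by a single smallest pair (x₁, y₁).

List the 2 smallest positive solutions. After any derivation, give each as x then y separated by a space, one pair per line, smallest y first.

15 1
449 30

[14; 1,28] for √224; ℓ=2 ⇒ convergent index 1
k=0  a_k=14  p_k/q_k = 14/1
k=1  a_k=1  p_k/q_k = 15/1
→ (15, 1).  Check: 15²=225, 224·1²=224, difference 1.
(x_2, y_2) = (15·15 + 224·1·1, 15·1 + 1·15) = (449, 30)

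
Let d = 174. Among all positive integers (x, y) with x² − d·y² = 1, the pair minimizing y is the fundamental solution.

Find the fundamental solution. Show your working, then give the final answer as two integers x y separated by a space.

√174 → a₀=13, period (5,4,5,26); ℓ=4 even so k=3
k=0  a_k=13  p_k/q_k = 13/1
k=1  a_k=5  p_k/q_k = 66/5
k=2  a_k=4  p_k/q_k = 277/21
k=3  a_k=5  p_k/q_k = 1451/110
fundamental: x₁=1451, y₁=110  (since 2105401 − 174·12100 = 1)

1451 110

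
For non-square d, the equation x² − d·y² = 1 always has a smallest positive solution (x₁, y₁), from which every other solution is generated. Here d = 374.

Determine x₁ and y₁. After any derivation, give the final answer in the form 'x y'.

3365 174

d=374: √d = [19; 2,1,18,1,2,38] (ℓ=6, even), read p_5/q_5
k=0  a_k=19  p_k/q_k = 19/1
…
k=3  a_k=18  p_k/q_k = 1083/56
k=4  a_k=1  p_k/q_k = 1141/59
k=5  a_k=2  p_k/q_k = 3365/174
fundamental: x₁=3365, y₁=174  (since 11323225 − 374·30276 = 1)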